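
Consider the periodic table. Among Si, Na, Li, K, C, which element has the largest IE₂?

Li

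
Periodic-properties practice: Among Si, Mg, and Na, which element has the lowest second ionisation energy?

Mg

Consider each +1 ion: Si⁺ still has 3 valence electrons; Mg⁺ still has 1 valence electron; Na⁺ is the bare [Ne] core.
Pulling an electron out of a noble-gas core costs far more than removing a remaining valence electron, so Na sits at the high end of IE_2.
Valence configurations: Si⁺ [Ne]3s²3p¹, Mg⁺ [Ne]3s¹.
Approximate IE_2 values (kJ/mol): Si 1577, Mg 1451, Na 4562.
Overall IE_2 order: Mg < Si < Na.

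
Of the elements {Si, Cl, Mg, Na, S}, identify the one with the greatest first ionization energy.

Cl

Na is in period 3, group 1; Mg is in period 3, group 2; Si is in period 3, group 14; S is in period 3, group 16; Cl is in period 3, group 17.
Removing the outermost electron gets harder across a period and easier down a group.
All lie in period 3, so first ionization energy increases left to right.
The greatest first ionization energy among these belongs to Cl.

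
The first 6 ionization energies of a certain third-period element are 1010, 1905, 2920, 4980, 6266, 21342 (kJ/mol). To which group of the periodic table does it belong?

Group 15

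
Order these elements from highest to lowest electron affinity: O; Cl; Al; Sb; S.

Cl, S, O, Sb, Al

Electron affinity generally becomes more exothermic across a period toward the halogens and less exothermic down a group.
Here both period and group differ, so the two effects have to be weighed against each other.
Sb > Al: the two effects oppose for this pair; the across-period effect wins (103 vs 42 kJ/mol).
O > Sb: relative to Sb, both the across-period and down-group shifts push O's electron affinity up.
S > O: this pair runs against the simple trend — see the exception note.
Cl > S: Cl lies to the right of S in period 3, so the across-period effect alone puts Cl higher.
Note the exception: S has a higher electron affinity than O, contrary to the simple trend — the compact 2p subshell of O repels the added electron more than S's larger 3p does.
Tabulated electron affinity (kJ/mol): O 141, Al 42, S 200, Cl 349, Sb 103.
So from highest to lowest: Cl > S > O > Sb > Al.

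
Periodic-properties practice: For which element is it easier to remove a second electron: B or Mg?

Mg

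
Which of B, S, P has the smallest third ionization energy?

The third ionization energy removes an electron from the +2 ion. For each element: B²⁺ still has 1 valence electron; S²⁺ still has 4 valence electrons; P²⁺ still has 3 valence electrons.
All are still removing valence electrons, so compare the +2 ions as you would atoms: IE_3 generally rises across a period (higher Z_eff) and falls down a group (larger shell), subject to the usual subshell exceptions.
Valence configurations: B²⁺ [He]2s¹, S²⁺ [Ne]3s²3p², P²⁺ [Ne]3s²3p¹.
Tabulated IE_3 (kJ/mol): B 3660, S 3357, P 2914.
Overall IE_3 order: P < S < B.

P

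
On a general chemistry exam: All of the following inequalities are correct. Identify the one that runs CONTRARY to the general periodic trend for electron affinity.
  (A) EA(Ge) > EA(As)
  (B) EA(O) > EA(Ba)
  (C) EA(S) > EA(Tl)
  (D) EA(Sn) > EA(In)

(A)

The general trend: electron affinity increases across a period and decreases down a group.
(A) Ge (period 4, group 14) vs As (period 4, group 15): the stated order contradicts the simple trend.
(B) O (period 2, group 16) vs Ba (period 6, group 2): the stated order agrees with the simple trend.
(C) S (period 3, group 16) vs Tl (period 6, group 13): the stated order agrees with the simple trend.
(D) Sn (period 5, group 14) vs In (period 5, group 13): the stated order agrees with the simple trend.
The exception is (A): adding an electron to As's half-filled 4p³ is unfavourable, so Ge (4p²) has the more exothermic EA.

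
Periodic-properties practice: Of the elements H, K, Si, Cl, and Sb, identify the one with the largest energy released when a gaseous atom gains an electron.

H is in period 1, group 1; Si is in period 3, group 14; Cl is in period 3, group 17; K is in period 4, group 1; Sb is in period 5, group 15.
Electron affinity generally becomes more exothermic across a period toward the halogens and less exothermic down a group.
Here both period and group differ, so the two effects have to be weighed against each other.
H > K: they share group 1; the group trend gives H the larger value.
Sb > H: period and group pull opposite ways; the across-period shift dominates (103 vs 73 kJ/mol).
Si > Sb: the two effects oppose for this pair; the down-group effect wins (134 vs 103 kJ/mol).
Cl > Si: Cl lies to the right of Si in period 3, so the across-period effect alone puts Cl higher.
Tabulated electron affinity (kJ/mol): H 73, Si 134, Cl 349, K 48, Sb 103.
The largest energy released when a gaseous atom gains an electron among these belongs to Cl.

Cl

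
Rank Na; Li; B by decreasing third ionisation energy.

The third ionization energy removes an electron from the +2 ion. For each element: Na²⁺ is already 1 electron into the core; Li²⁺ is already 1 electron into the core; B²⁺ still has 1 valence electron.
Core electrons are held far more tightly than valence electrons, so Na and Li top the IE_3 order.
Approximate IE_3 values (kJ/mol): Na 6910, Li 11815, B 3660.
Hence IE_3: B < Na < Li.

Li > Na > B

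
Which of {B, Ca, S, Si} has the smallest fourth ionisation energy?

Si

Consider each +3 ion: B³⁺ is the bare [He] core; Ca³⁺ is already 1 electron into the core; S³⁺ still has 3 valence electrons; Si³⁺ still has 1 valence electron.
Core electrons are held far more tightly than valence electrons, so Ca and B top the IE_4 order.
Valence configurations: S³⁺ [Ne]3s²3p¹, Si³⁺ [Ne]3s¹.
Tabulated IE_4 (kJ/mol): B 25026, Ca 6491, S 4556, Si 4356.
Putting it together, IE_4: Si < S < Ca < B.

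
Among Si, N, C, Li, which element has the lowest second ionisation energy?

Si

After 1 electron has been removed, what remains? Si⁺ still has 3 valence electrons; N⁺ still has 4 valence electrons; C⁺ still has 3 valence electrons; Li⁺ is the bare [He] core.
Breaking into a closed-shell core is much more expensive than removing a leftover valence electron — Li has the largest IE_2 here.
Valence configurations: Si⁺ [Ne]3s²3p¹, N⁺ [He]2s²2p², C⁺ [He]2s²2p¹.
The numbers (kJ/mol): Si 1577, N 2856, C 2353, Li 7298.
So the second ionization energies run Si < C < N < Li.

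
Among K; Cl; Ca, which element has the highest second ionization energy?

K

IE_2 is the cost of taking one more electron from the +1 cation: K⁺ is the bare [Ar] core; Cl⁺ still has 6 valence electrons; Ca⁺ still has 1 valence electron.
Core electrons are held far more tightly than valence electrons, so K tops the IE_2 order.
Valence configurations: Cl⁺ [Ne]3s²3p⁴, Ca⁺ [Ar]4s¹.
The numbers (kJ/mol): K 3052, Cl 2298, Ca 1145.
So the second ionization energies run Ca < Cl < K.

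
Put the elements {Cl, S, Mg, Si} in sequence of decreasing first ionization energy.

Mg is in period 3, group 2; Si is in period 3, group 14; S is in period 3, group 16; Cl is in period 3, group 17.
Removing the outermost electron gets harder across a period and easier down a group.
All lie in period 3, so first ionization energy increases left to right.
So from highest to lowest: Cl > S > Si > Mg.

Cl, S, Si, Mg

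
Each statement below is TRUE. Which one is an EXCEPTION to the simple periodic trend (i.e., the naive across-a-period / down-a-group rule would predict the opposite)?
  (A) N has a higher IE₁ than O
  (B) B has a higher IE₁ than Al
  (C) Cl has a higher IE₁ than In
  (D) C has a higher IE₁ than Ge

(A)

The general trend: IE₁ increases across a period and decreases down a group.
(A) N (period 2, group 15) vs O (period 2, group 16): the stated order contradicts the simple trend.
(B) B (period 2, group 13) vs Al (period 3, group 13): the stated order agrees with the simple trend.
(C) Cl (period 3, group 17) vs In (period 5, group 13): the stated order agrees with the simple trend.
(D) C (period 2, group 14) vs Ge (period 4, group 14): the stated order agrees with the simple trend.
The exception is (A): pairing an electron in O's 2p⁴ costs repulsion energy, so O ionizes more easily than half-filled N (2p³).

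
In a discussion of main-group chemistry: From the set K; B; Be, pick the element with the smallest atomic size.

B

Radius decreases left→right (rising Z_eff, same n) and increases top→bottom (higher n).
These span different periods and groups, so the two trends combine.
Be > B: Be lies to the left of B in period 2, so the across-period effect alone puts Be larger.
K > Be: both effects reinforce here, so K is clearly the larger of the two.
For reference (pm): Be 102, B 85, K 196.
The smallest atomic size among these belongs to B.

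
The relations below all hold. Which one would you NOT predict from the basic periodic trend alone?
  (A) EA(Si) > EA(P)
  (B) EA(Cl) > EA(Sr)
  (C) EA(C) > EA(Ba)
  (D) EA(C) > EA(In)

The general trend: electron affinity increases across a period and decreases down a group.
(A) Si (period 3, group 14) vs P (period 3, group 15): the stated order contradicts the simple trend.
(B) Cl (period 3, group 17) vs Sr (period 5, group 2): the stated order agrees with the simple trend.
(C) C (period 2, group 14) vs Ba (period 6, group 2): the stated order agrees with the simple trend.
(D) C (period 2, group 14) vs In (period 5, group 13): the stated order agrees with the simple trend.
The exception is (A): adding an electron to P's half-filled 3p³ is unfavourable, so Si (3p²) has the more exothermic EA.

(A)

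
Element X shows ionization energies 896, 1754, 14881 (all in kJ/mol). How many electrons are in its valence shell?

2

Look for the largest jump between consecutive ionization energies: IE3/IE2 ≈ 8.5, far larger than any earlier ratio.
That jump marks the point where a core electron is being removed. So the atom has 2 valence electrons.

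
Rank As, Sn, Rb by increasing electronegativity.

As is in period 4, group 15; Rb is in period 5, group 1; Sn is in period 5, group 14.
Atoms toward the upper right of the periodic table pull bonding electrons most strongly.
Neither a single period nor a single group — weigh both effects.
Sn > Rb: Sn lies to the right of Rb in period 5, so the across-period effect alone puts Sn higher.
As > Sn: relative to Sn, both the across-period and down-group shifts push As's electronegativity up.
Approximate values (Pauling): As 2.18, Rb 0.82, Sn 1.96.
So from lowest to highest: Rb < Sn < As.

Rb, Sn, As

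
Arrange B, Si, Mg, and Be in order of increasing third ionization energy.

Consider each +2 ion: B²⁺ still has 1 valence electron; Si²⁺ still has 2 valence electrons; Mg²⁺ is the bare [Ne] core; Be²⁺ is the bare [He] core.
Core electrons are held far more tightly than valence electrons, so Mg and Be top the IE_3 order.
Valence configurations: B²⁺ [He]2s¹, Si²⁺ [Ne]3s².
Tabulated IE_3 (kJ/mol): B 3660, Si 3232, Mg 7733, Be 14849.
Hence IE_3: Si < B < Mg < Be.

Si < B < Mg < Be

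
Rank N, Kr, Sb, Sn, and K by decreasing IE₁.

N > Kr > Sb > Sn > K

Across a period the outer electron is held more tightly (higher IE₁); down a group it sits in a higher shell, more shielded, and comes off more easily.
Here both period and group differ, so the two effects have to be weighed against each other.
Sn > K: the two effects oppose for this pair; the across-period effect wins (709 vs 419 kJ/mol).
Sb > Sn: Sb lies to the right of Sn in period 5, so the across-period effect alone puts Sb higher.
Kr > Sb: both effects reinforce here, so Kr is clearly the higher of the two.
N > Kr: period and group pull opposite ways; the down-group shift dominates (1402 vs 1351 kJ/mol).
For reference (kJ/mol): N 1402, K 419, Kr 1351, Sn 709, Sb 831.
So from highest to lowest: N > Kr > Sb > Sn > K.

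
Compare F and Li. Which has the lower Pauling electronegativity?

Li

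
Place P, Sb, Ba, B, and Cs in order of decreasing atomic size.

Atomic radius shrinks across a period as nuclear charge pulls the same shell inward, and grows down a group as new shells are added.
Here both period and group differ, so the two effects have to be weighed against each other.
P > B: the two effects oppose for this pair; the down-group effect wins (111 vs 85 pm).
Sb > P: Sb sits below P in group 15, so the down-group effect alone puts Sb larger.
Ba > Sb: both effects reinforce here, so Ba is clearly the larger of the two.
Cs > Ba: Cs lies to the left of Ba in period 6, so the across-period effect alone puts Cs larger.
For reference (pm): B 85, P 111, Sb 140, Cs 232, Ba 196.
So from largest to smallest: Cs > Ba > Sb > P > B.

Cs > Ba > Sb > P > B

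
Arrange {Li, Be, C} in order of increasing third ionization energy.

The third ionization energy removes an electron from the +2 ion. For each element: Li²⁺ is already 1 electron into the core; Be²⁺ is the bare [He] core; C²⁺ still has 2 valence electrons.
Core electrons are held far more tightly than valence electrons, so Li and Be top the IE_3 order.
Tabulated IE_3 (kJ/mol): Li 11815, Be 14849, C 4620.
Overall IE_3 order: C < Li < Be.

C < Li < Be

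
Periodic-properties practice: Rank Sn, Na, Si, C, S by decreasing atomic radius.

C is in period 2, group 14; Na is in period 3, group 1; Si is in period 3, group 14; S is in period 3, group 16; Sn is in period 5, group 14.
Atomic radius shrinks across a period as nuclear charge pulls the same shell inward, and grows down a group as new shells are added.
Neither a single period nor a single group — weigh both effects.
S > C: the two effects oppose for this pair; the down-group effect wins (103 vs 75 pm).
Si > S: both are in period 3; the period trend gives Si the larger value.
Sn > Si: Sn sits below Si in group 14, so the down-group effect alone puts Sn larger.
Na > Sn: period and group pull opposite ways; the across-period shift dominates (155 vs 140 pm).
For reference (pm): C 75, Na 155, Si 116, S 103, Sn 140.
So from largest to smallest: Na > Sn > Si > S > C.

Na > Sn > Si > S > C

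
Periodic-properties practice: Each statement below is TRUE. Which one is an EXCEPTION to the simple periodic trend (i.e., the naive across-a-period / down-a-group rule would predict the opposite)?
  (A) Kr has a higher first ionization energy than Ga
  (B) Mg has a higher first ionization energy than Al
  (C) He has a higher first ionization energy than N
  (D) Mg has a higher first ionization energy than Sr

The general trend: first ionization energy increases across a period and decreases down a group.
(A) Kr (period 4, group 18) vs Ga (period 4, group 13): the stated order agrees with the simple trend.
(B) Mg (period 3, group 2) vs Al (period 3, group 13): the stated order contradicts the simple trend.
(C) He (period 1, group 18) vs N (period 2, group 15): the stated order agrees with the simple trend.
(D) Mg (period 3, group 2) vs Sr (period 5, group 2): the stated order agrees with the simple trend.
The exception is (B): Al's single 3p electron is easier to remove than one from Mg's filled 3s².

(B)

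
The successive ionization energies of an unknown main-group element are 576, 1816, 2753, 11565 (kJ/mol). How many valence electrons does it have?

3

Look for the largest jump between consecutive ionization energies: IE4/IE3 ≈ 4.2, far larger than any earlier ratio.
That jump marks the point where a core electron is being removed. So the atom has 3 valence electrons.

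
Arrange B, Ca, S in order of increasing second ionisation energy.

Ca < S < B

IE_2 is the cost of taking one more electron from the +1 cation: B⁺ still has 2 valence electrons; Ca⁺ still has 1 valence electron; S⁺ still has 5 valence electrons.
All are still removing valence electrons, so compare the +1 ions as you would atoms: IE_2 generally rises across a period (higher Z_eff) and falls down a group (larger shell), subject to the usual subshell exceptions.
Valence configurations: B⁺ [He]2s², Ca⁺ [Ar]4s¹, S⁺ [Ne]3s²3p³.
The numbers (kJ/mol): B 2427, Ca 1145, S 2252.
So the second ionization energies run Ca < S < B.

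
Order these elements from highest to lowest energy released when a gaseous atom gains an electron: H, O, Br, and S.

Br > S > O > H

H is in period 1, group 1; O is in period 2, group 16; S is in period 3, group 16; Br is in period 4, group 17.
Adding an electron releases more energy for atoms nearer the top right (short of the noble gases).
Here both period and group differ, so the two effects have to be weighed against each other.
O > H: the two effects oppose for this pair; the across-period effect wins (141 vs 73 kJ/mol).
S > O: this pair runs against the simple trend — see the exception note.
Br > S: period and group pull opposite ways; the across-period shift dominates (325 vs 200 kJ/mol).
Note the exception: S has a higher electron affinity than O, contrary to the simple trend — the compact 2p subshell of O repels the added electron more than S's larger 3p does.
Approximate values (kJ/mol): H 73, O 141, S 200, Br 325.
So from highest to lowest: Br > S > O > H.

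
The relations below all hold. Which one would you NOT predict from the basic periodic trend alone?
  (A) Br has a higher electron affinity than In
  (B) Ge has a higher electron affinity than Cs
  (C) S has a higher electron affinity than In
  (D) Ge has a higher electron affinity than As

The general trend: electron affinity increases across a period and decreases down a group.
(A) Br (period 4, group 17) vs In (period 5, group 13): the stated order agrees with the simple trend.
(B) Ge (period 4, group 14) vs Cs (period 6, group 1): the stated order agrees with the simple trend.
(C) S (period 3, group 16) vs In (period 5, group 13): the stated order agrees with the simple trend.
(D) Ge (period 4, group 14) vs As (period 4, group 15): the stated order contradicts the simple trend.
The exception is (D): adding an electron to As's half-filled 4p³ is unfavourable, so Ge (4p²) has the more exothermic EA.

(D)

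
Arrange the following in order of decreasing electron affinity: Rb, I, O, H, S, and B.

H is in period 1, group 1; B is in period 2, group 13; O is in period 2, group 16; S is in period 3, group 16; Rb is in period 5, group 1; I is in period 5, group 17.
EA tends to increase across a period and decrease down a group, though the pattern is less regular than for IE or radius.
Neither a single period nor a single group — weigh both effects.
Rb > B: this pair runs against the simple trend — see the exception note.
H > Rb: they share group 1; the group trend gives H the larger value.
O > H: period and group pull opposite ways; the across-period shift dominates (141 vs 73 kJ/mol).
S > O: this pair runs against the simple trend — see the exception note.
I > S: period and group pull opposite ways; the across-period shift dominates (295 vs 200 kJ/mol).
Note the exception: Rb has a higher electron affinity than B, contrary to the simple trend — B's ns²np¹ configuration gives only a small electron affinity — the sparsely filled np subshell binds an added electron weakly.
Note the exception: S has a higher electron affinity than O, contrary to the simple trend — the compact 2p subshell of O repels the added electron more than S's larger 3p does.
Approximate values (kJ/mol): H 73, B 27, O 141, S 200, Rb 47, I 295.
So from highest to lowest: I > S > O > H > Rb > B.

I > S > O > H > Rb > B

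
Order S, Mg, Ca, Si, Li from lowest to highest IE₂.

Ca < Mg < Si < S < Li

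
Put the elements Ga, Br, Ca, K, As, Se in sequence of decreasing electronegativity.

K is in period 4, group 1; Ca is in period 4, group 2; Ga is in period 4, group 13; As is in period 4, group 15; Se is in period 4, group 16; Br is in period 4, group 17.
EN rises left→right (higher Z_eff, smaller atoms) and falls top→bottom (larger, more shielded atoms).
All lie in period 4, so electronegativity increases left to right.
So from highest to lowest: Br > Se > As > Ga > Ca > K.

Br > Se > As > Ga > Ca > K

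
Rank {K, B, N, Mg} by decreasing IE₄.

After 3 electrons have been removed, what remains? K³⁺ is already 2 electrons into the core; B³⁺ is the bare [He] core; N³⁺ still has 2 valence electrons; Mg³⁺ is already 1 electron into the core.
Usually core removal costs more than valence removal, but here the competition is close: a tightly held n=2 valence electron can cost more to remove than an n=3 core electron, so the actual values have to decide it.
Approximate IE_4 values (kJ/mol): K 5877, B 25026, N 7475, Mg 10543.
Overall IE_4 order: K < N < Mg < B.

B, Mg, N, K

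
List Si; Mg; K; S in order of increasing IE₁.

K, Mg, Si, S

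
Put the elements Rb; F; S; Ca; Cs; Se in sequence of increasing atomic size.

F is in period 2, group 17; S is in period 3, group 16; Ca is in period 4, group 2; Se is in period 4, group 16; Rb is in period 5, group 1; Cs is in period 6, group 1.
Across a period the added protons contract the valence shell; down a group each new principal shell makes the atom larger.
Neither a single period nor a single group — weigh both effects.
S > F: both effects reinforce here, so S is clearly the larger of the two.
Se > S: Se sits below S in group 16, so the down-group effect alone puts Se larger.
Ca > Se: Ca lies to the left of Se in period 4, so the across-period effect alone puts Ca larger.
Rb > Ca: both effects reinforce here, so Rb is clearly the larger of the two.
Cs > Rb: they share group 1; the group trend gives Cs the larger value.
Approximate values (pm): F 64, S 103, Ca 171, Se 116, Rb 210, Cs 232.
So from smallest to largest: F < S < Se < Ca < Rb < Cs.

F < S < Se < Ca < Rb < Cs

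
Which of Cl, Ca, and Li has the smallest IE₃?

Cl

The third ionization energy removes an electron from the +2 ion. For each element: Cl²⁺ still has 5 valence electrons; Ca²⁺ is the bare [Ar] core; Li²⁺ is already 1 electron into the core.
Pulling an electron out of a noble-gas core costs far more than removing a remaining valence electron, so Ca and Li sit at the high end of IE_3.
Tabulated IE_3 (kJ/mol): Cl 3822, Ca 4912, Li 11815.
Hence IE_3: Cl < Ca < Li.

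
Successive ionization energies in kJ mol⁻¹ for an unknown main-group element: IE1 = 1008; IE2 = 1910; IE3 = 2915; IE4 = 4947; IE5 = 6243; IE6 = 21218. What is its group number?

Look for the largest jump between consecutive ionization energies: IE6/IE5 ≈ 3.4, far larger than any earlier ratio.
That jump marks the point where a core electron is being removed. So the atom has 5 valence electrons.
A main-group element with 5 valence electrons is in group 15.

Group 15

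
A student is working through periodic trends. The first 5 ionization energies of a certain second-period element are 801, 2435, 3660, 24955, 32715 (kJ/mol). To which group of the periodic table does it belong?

Group 13

Look for the largest jump between consecutive ionization energies: IE4/IE3 ≈ 6.8, far larger than any earlier ratio.
That jump marks the point where a core electron is being removed. So the atom has 3 valence electrons.
A main-group element with 3 valence electrons is in group 13.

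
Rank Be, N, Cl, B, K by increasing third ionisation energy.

B, Cl, K, N, Be

The third ionization energy removes an electron from the +2 ion. For each element: Be²⁺ is the bare [He] core; N²⁺ still has 3 valence electrons; Cl²⁺ still has 5 valence electrons; B²⁺ still has 1 valence electron; K²⁺ is already 1 electron into the core.
Usually core removal costs more than valence removal, but here the competition is close: a tightly held n=2 valence electron can cost more to remove than an n=3 core electron, so the actual values have to decide it.
Valence configurations: N²⁺ [He]2s²2p¹, Cl²⁺ [Ne]3s²3p³, B²⁺ [He]2s¹.
Approximate IE_3 values (kJ/mol): Be 14849, N 4578, Cl 3822, B 3660, K 4420.
Putting it together, IE_3: B < Cl < K < N < Be.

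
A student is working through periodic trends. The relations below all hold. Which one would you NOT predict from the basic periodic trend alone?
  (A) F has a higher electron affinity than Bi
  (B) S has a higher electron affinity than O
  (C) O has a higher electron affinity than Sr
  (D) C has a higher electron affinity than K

The general trend: electron affinity increases across a period and decreases down a group.
(A) F (period 2, group 17) vs Bi (period 6, group 15): the stated order agrees with the simple trend.
(B) S (period 3, group 16) vs O (period 2, group 16): the stated order contradicts the simple trend.
(C) O (period 2, group 16) vs Sr (period 5, group 2): the stated order agrees with the simple trend.
(D) C (period 2, group 14) vs K (period 4, group 1): the stated order agrees with the simple trend.
The exception is (B): the compact 2p subshell of O repels the added electron more than S's larger 3p does.

(B)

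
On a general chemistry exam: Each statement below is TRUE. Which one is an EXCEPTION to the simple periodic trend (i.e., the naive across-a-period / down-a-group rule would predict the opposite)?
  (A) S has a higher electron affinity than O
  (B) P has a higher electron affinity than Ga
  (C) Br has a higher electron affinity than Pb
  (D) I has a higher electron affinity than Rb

(A)

The general trend: electron affinity increases across a period and decreases down a group.
(A) S (period 3, group 16) vs O (period 2, group 16): the stated order contradicts the simple trend.
(B) P (period 3, group 15) vs Ga (period 4, group 13): the stated order agrees with the simple trend.
(C) Br (period 4, group 17) vs Pb (period 6, group 14): the stated order agrees with the simple trend.
(D) I (period 5, group 17) vs Rb (period 5, group 1): the stated order agrees with the simple trend.
The exception is (A): the compact 2p subshell of O repels the added electron more than S's larger 3p does.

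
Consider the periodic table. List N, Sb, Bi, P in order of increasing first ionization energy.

Bi, Sb, P, N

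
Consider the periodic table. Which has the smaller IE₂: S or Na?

S

The second ionization energy removes an electron from the +1 ion. For each element: S⁺ still has 5 valence electrons; Na⁺ is the bare [Ne] core.
Pulling an electron out of a noble-gas core costs far more than removing a remaining valence electron, so Na sits at the high end of IE_2.
The numbers (kJ/mol): S 2252, Na 4562.
Overall IE_2 order: S < Na.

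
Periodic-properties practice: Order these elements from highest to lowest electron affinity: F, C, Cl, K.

C is in period 2, group 14; F is in period 2, group 17; Cl is in period 3, group 17; K is in period 4, group 1.
Adding an electron releases more energy for atoms nearer the top right (short of the noble gases).
Here both period and group differ, so the two effects have to be weighed against each other.
C > K: both effects reinforce here, so C is clearly the higher of the two.
F > C: both are in period 2; the period trend gives F the larger value.
Cl > F: this pair runs against the simple trend — see the exception note.
Note the exception: Cl has a higher electron affinity than F, contrary to the simple trend — F's small 2p subshell makes the incoming electron feel strong e⁻–e⁻ repulsion, so Cl actually releases more energy on gaining an electron.
Approximate values (kJ/mol): C 122, F 328, Cl 349, K 48.
So from highest to lowest: Cl > F > C > K.

Cl > F > C > K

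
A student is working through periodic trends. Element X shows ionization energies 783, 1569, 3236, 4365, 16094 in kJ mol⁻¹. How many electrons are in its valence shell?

4

Look for the largest jump between consecutive ionization energies: IE5/IE4 ≈ 3.7, far larger than any earlier ratio.
That jump marks the point where a core electron is being removed. So the atom has 4 valence electrons.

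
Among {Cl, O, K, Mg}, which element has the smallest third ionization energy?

Cl

IE_3 is the cost of taking one more electron from the +2 cation: Cl²⁺ still has 5 valence electrons; O²⁺ still has 4 valence electrons; K²⁺ is already 1 electron into the core; Mg²⁺ is the bare [Ne] core.
Usually core removal costs more than valence removal, but here the competition is close: a tightly held n=2 valence electron can cost more to remove than an n=3 core electron, so the actual values have to decide it.
Valence configurations: Cl²⁺ [Ne]3s²3p³, O²⁺ [He]2s²2p².
The numbers (kJ/mol): Cl 3822, O 5300, K 4420, Mg 7733.
Hence IE_3: Cl < K < O < Mg.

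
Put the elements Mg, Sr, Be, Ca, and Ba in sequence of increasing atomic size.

Be, Mg, Ca, Sr, Ba

Be is in period 2, group 2; Mg is in period 3, group 2; Ca is in period 4, group 2; Sr is in period 5, group 2; Ba is in period 6, group 2.
Moving right in a period, electrons are added to the same shell under a stronger nuclear pull, so atoms get smaller; moving down, a new shell is opened and atoms get larger.
All are in group 2, so atomic radius increases down the group.
So from smallest to largest: Be < Mg < Ca < Sr < Ba.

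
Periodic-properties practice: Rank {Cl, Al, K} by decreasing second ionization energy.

K, Cl, Al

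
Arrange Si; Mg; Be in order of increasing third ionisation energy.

IE_3 is the cost of taking one more electron from the +2 cation: Si²⁺ still has 2 valence electrons; Mg²⁺ is the bare [Ne] core; Be²⁺ is the bare [He] core.
Breaking into a closed-shell core is much more expensive than removing a leftover valence electron — Mg and Be have the largest IE_3 here.
Tabulated IE_3 (kJ/mol): Si 3232, Mg 7733, Be 14849.
Putting it together, IE_3: Si < Mg < Be.

Si < Mg < Be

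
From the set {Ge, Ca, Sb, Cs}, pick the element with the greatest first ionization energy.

Sb

Ca is in period 4, group 2; Ge is in period 4, group 14; Sb is in period 5, group 15; Cs is in period 6, group 1.
First ionization energy rises across a period (greater Z_eff holds electrons more tightly) and falls down a group (valence electrons are farther from the nucleus).
These span different periods and groups, so the two trends combine.
Ca > Cs: both effects reinforce here, so Ca is clearly the higher of the two.
Ge > Ca: both are in period 4; the period trend gives Ge the larger value.
Sb > Ge: the two effects oppose for this pair; the across-period effect wins (831 vs 762 kJ/mol).
Tabulated first ionization energy (kJ/mol): Ca 590, Ge 762, Sb 831, Cs 376.
The greatest first ionization energy among these belongs to Sb.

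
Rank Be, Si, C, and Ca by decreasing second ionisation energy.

C, Be, Si, Ca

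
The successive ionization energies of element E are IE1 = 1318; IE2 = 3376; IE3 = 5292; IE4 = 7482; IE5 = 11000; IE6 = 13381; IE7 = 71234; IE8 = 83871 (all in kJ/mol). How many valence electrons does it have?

Look for the largest jump between consecutive ionization energies: IE7/IE6 ≈ 5.3, far larger than any earlier ratio.
That jump marks the point where a core electron is being removed. So the atom has 6 valence electrons.

6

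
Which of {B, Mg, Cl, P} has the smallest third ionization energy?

IE_3 is the cost of taking one more electron from the +2 cation: B²⁺ still has 1 valence electron; Mg²⁺ is the bare [Ne] core; Cl²⁺ still has 5 valence electrons; P²⁺ still has 3 valence electrons.
Pulling an electron out of a noble-gas core costs far more than removing a remaining valence electron, so Mg sits at the high end of IE_3.
Valence configurations: B²⁺ [He]2s¹, Cl²⁺ [Ne]3s²3p³, P²⁺ [Ne]3s²3p¹.
The numbers (kJ/mol): B 3660, Mg 7733, Cl 3822, P 2914.
Putting it together, IE_3: P < B < Cl < Mg.

P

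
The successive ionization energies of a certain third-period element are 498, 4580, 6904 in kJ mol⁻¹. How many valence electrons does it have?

Look for the largest jump between consecutive ionization energies: IE2/IE1 ≈ 9.2, far larger than any earlier ratio.
That jump marks the point where a core electron is being removed. So the atom has 1 valence electron.

1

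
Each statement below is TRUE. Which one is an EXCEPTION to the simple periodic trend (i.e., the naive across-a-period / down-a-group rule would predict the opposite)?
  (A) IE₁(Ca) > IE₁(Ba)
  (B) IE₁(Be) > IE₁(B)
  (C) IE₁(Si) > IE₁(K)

The general trend: IE₁ increases across a period and decreases down a group.
(A) Ca (period 4, group 2) vs Ba (period 6, group 2): the stated order agrees with the simple trend.
(B) Be (period 2, group 2) vs B (period 2, group 13): the stated order contradicts the simple trend.
(C) Si (period 3, group 14) vs K (period 4, group 1): the stated order agrees with the simple trend.
The exception is (B): removing B's lone 2p electron is easier than breaking Be's filled 2s².

(B)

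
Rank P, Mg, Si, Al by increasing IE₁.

IE₁ increases left→right with effective nuclear charge and decreases top→bottom as the valence shell moves farther out.
All lie in period 3; the across-period trend (first ionization energy increases left to right) applies, with the exception below.
Note the exception: Mg has a higher first ionization energy than Al, contrary to the simple trend — Al's single 3p electron is easier to remove than one from Mg's filled 3s².
For reference (kJ/mol): Mg 738, Al 578, Si 786, P 1012.
So from lowest to highest: Al < Mg < Si < P.

Al < Mg < Si < P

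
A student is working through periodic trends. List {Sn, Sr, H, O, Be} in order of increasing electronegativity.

Atoms toward the upper right of the periodic table pull bonding electrons most strongly.
Here both period and group differ, so the two effects have to be weighed against each other.
Be > Sr: Be sits above Sr in group 2, so the down-group effect alone puts Be higher.
Sn > Be: the two effects oppose for this pair; the across-period effect wins (1.96 vs 1.57).
H > Sn: the two effects oppose for this pair; the down-group effect wins (2.20 vs 1.96).
O > H: the two effects oppose for this pair; the across-period effect wins (3.44 vs 2.20).
Approximate values (Pauling): H 2.20, Be 1.57, O 3.44, Sr 0.95, Sn 1.96.
So from lowest to highest: Sr < Be < Sn < H < O.

Sr < Be < Sn < H < O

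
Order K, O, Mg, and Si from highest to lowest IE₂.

O, K, Si, Mg

The second ionization energy removes an electron from the +1 ion. For each element: K⁺ is the bare [Ar] core; O⁺ still has 5 valence electrons; Mg⁺ still has 1 valence electron; Si⁺ still has 3 valence electrons.
Usually core removal costs more than valence removal, but here the competition is close: a tightly held n=2 valence electron can cost more to remove than an n=3 core electron, so the actual values have to decide it.
Valence configurations: O⁺ [He]2s²2p³, Mg⁺ [Ne]3s¹, Si⁺ [Ne]3s²3p¹.
Tabulated IE_2 (kJ/mol): K 3052, O 3388, Mg 1451, Si 1577.
Overall IE_2 order: Mg < Si < K < O.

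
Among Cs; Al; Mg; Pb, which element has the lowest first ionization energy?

Cs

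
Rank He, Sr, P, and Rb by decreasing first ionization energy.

He, P, Sr, Rb

He is in period 1, group 18; P is in period 3, group 15; Rb is in period 5, group 1; Sr is in period 5, group 2.
IE₁ increases left→right with effective nuclear charge and decreases top→bottom as the valence shell moves farther out.
These span different periods and groups, so the two trends combine.
Sr > Rb: Sr lies to the right of Rb in period 5, so the across-period effect alone puts Sr higher.
P > Sr: relative to Sr, both the across-period and down-group shifts push P's first ionization energy up.
He > P: relative to P, both the across-period and down-group shifts push He's first ionization energy up.
Tabulated first ionization energy (kJ/mol): He 2372, P 1012, Rb 403, Sr 550.
So from highest to lowest: He > P > Sr > Rb.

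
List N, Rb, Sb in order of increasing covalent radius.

N is in period 2, group 15; Rb is in period 5, group 1; Sb is in period 5, group 15.
Moving right in a period, electrons are added to the same shell under a stronger nuclear pull, so atoms get smaller; moving down, a new shell is opened and atoms get larger.
Here both period and group differ, so the two effects have to be weighed against each other.
Sb > N: Sb sits below N in group 15, so the down-group effect alone puts Sb larger.
Rb > Sb: Rb lies to the left of Sb in period 5, so the across-period effect alone puts Rb larger.
Tabulated atomic radius (pm): N 71, Rb 210, Sb 140.
So from smallest to largest: N < Sb < Rb.

N < Sb < Rb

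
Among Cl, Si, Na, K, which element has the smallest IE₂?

Si

The second ionization energy removes an electron from the +1 ion. For each element: Cl⁺ still has 6 valence electrons; Si⁺ still has 3 valence electrons; Na⁺ is the bare [Ne] core; K⁺ is the bare [Ar] core.
Pulling an electron out of a noble-gas core costs far more than removing a remaining valence electron, so K and Na sit at the high end of IE_2.
Valence configurations: Cl⁺ [Ne]3s²3p⁴, Si⁺ [Ne]3s²3p¹.
The numbers (kJ/mol): Cl 2298, Si 1577, Na 4562, K 3052.
So the second ionization energies run Si < Cl < K < Na.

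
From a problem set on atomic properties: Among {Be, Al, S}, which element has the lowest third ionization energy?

Consider each +2 ion: Be²⁺ is the bare [He] core; Al²⁺ still has 1 valence electron; S²⁺ still has 4 valence electrons.
Pulling an electron out of a noble-gas core costs far more than removing a remaining valence electron, so Be sits at the high end of IE_3.
Valence configurations: Al²⁺ [Ne]3s¹, S²⁺ [Ne]3s²3p².
Approximate IE_3 values (kJ/mol): Be 14849, Al 2745, S 3357.
So the third ionization energies run Al < S < Be.

Al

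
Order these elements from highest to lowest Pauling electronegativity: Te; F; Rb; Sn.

F is in period 2, group 17; Rb is in period 5, group 1; Sn is in period 5, group 14; Te is in period 5, group 16.
EN rises left→right (higher Z_eff, smaller atoms) and falls top→bottom (larger, more shielded atoms).
Neither a single period nor a single group — weigh both effects.
Sn > Rb: Sn lies to the right of Rb in period 5, so the across-period effect alone puts Sn higher.
Te > Sn: both are in period 5; the period trend gives Te the larger value.
F > Te: relative to Te, both the across-period and down-group shifts push F's electronegativity up.
For reference (Pauling): F 3.98, Rb 0.82, Sn 1.96, Te 2.10.
So from highest to lowest: F > Te > Sn > Rb.

F > Te > Sn > Rb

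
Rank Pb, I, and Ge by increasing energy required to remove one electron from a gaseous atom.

Ge is in period 4, group 14; I is in period 5, group 17; Pb is in period 6, group 14.
Removing the outermost electron gets harder across a period and easier down a group.
Here both period and group differ, so the two effects have to be weighed against each other.
Ge > Pb: they share group 14; the group trend gives Ge the larger value.
I > Ge: the two effects oppose for this pair; the across-period effect wins (1008 vs 762 kJ/mol).
For reference (kJ/mol): Ge 762, I 1008, Pb 716.
So from lowest to highest: Pb < Ge < I.

Pb < Ge < I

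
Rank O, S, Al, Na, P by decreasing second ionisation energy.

Na > O > S > P > Al

Consider each +1 ion: O⁺ still has 5 valence electrons; S⁺ still has 5 valence electrons; Al⁺ still has 2 valence electrons; Na⁺ is the bare [Ne] core; P⁺ still has 4 valence electrons.
Core electrons are held far more tightly than valence electrons, so Na tops the IE_2 order.
Valence configurations: O⁺ [He]2s²2p³, S⁺ [Ne]3s²3p³, Al⁺ [Ne]3s², P⁺ [Ne]3s²3p².
Approximate IE_2 values (kJ/mol): O 3388, S 2252, Al 1817, Na 4562, P 1907.
So the second ionization energies run Al < P < S < O < Na.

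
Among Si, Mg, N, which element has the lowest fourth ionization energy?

After 3 electrons have been removed, what remains? Si³⁺ still has 1 valence electron; Mg³⁺ is already 1 electron into the core; N³⁺ still has 2 valence electrons.
Core electrons are held far more tightly than valence electrons, so Mg tops the IE_4 order.
Valence configurations: Si³⁺ [Ne]3s¹, N³⁺ [He]2s².
Tabulated IE_4 (kJ/mol): Si 4356, Mg 10543, N 7475.
Hence IE_4: Si < N < Mg.

Si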